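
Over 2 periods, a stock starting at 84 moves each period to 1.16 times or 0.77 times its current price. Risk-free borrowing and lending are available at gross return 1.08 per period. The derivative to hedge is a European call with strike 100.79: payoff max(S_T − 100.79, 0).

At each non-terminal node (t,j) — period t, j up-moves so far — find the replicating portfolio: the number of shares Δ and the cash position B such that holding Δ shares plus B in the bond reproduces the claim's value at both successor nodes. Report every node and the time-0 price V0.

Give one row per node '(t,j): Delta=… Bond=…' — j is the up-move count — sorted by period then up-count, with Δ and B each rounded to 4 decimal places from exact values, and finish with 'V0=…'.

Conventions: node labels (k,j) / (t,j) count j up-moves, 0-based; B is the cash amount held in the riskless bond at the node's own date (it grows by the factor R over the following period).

The replicating-portfolio and risk-neutral prices coincide; use p* = (1.08−0.77)/(1.16−0.77) = 0.7949 for the latter.
At maturity the claim pays: V(2,0)=0.0000, V(2,1)=0.0000, V(2,2)=12.2404
Node (1,0) S=64.6800: V=(p*·0.0000+(1−p*)·0.0000)/1.08=0.0000; Δ=(0.0000−0.0000)/(75.0288−49.8036)=0.0000; B=V−Δ·S=0.0000
Node (1,1) S=97.4400: V=(p*·12.2404+(1−p*)·0.0000)/1.08=9.0088; Δ=(12.2404−0.0000)/(113.0304−75.0288)=0.3221; B=V−Δ·S=-22.3768
Node (0,0) S=84.0000: V=(p*·9.0088+(1−p*)·0.0000)/1.08=6.6304; Δ=(9.0088−0.0000)/(97.4400−64.6800)=0.2750; B=V−Δ·S=-16.4692
Sanity check at the root: Δ(0,0)·S0 + B(0,0) reproduces V0 = 6.6304.

(0,0): Delta=0.2750 Bond=-16.4692
(1,0): Delta=0.0000 Bond=0.0000
(1,1): Delta=0.3221 Bond=-22.3768
V0=6.6304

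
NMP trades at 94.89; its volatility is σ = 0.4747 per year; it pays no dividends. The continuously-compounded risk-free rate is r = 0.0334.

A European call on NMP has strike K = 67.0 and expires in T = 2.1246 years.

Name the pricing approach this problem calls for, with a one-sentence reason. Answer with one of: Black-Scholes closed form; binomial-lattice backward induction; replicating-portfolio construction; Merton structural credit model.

Key observation: with NMP following a GBM at constant σ and r, the European call struck at 67.0 prices in closed form — nothing here needs a stepwise model or a balance sheet.

framework: Black-Scholes closed form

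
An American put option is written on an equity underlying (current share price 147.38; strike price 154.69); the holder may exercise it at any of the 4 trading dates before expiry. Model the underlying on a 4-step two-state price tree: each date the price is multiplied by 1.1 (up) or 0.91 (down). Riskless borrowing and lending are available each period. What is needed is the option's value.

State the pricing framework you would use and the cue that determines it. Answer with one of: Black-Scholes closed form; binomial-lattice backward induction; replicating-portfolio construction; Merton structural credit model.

framework: binomial-lattice backward induction

Key observation: the exercise right at every one of the 4 steps is what matters: each node needs max(154.69 − S, continuation), which only the stepwise tree valuation starting from spot 147.38 delivers.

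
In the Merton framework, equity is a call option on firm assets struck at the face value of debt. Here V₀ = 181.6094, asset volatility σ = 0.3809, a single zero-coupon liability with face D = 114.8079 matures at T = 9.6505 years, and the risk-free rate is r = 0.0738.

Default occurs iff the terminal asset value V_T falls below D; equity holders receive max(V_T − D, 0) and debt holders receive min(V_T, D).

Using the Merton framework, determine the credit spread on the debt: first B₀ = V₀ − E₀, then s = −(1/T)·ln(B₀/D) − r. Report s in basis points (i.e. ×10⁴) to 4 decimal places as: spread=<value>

spread=182.9052

Equity is a call on the firm's assets struck at D = 114.8079:
d₁ = [ln(V₀/D) + (r + σ²/2)T] / (σ√T)
   = [ln(181.6094/114.8079) + (0.0738 + 0.5·0.3809²)·9.6505] / (0.3809·√9.6505)
   = [0.458598 + 1.412277] / 1.183276 = 1.581099
d₂ = d₁ − σ√T = 1.581099 − 1.183276 = 0.397823
N(d₁) = 0.943072,  N(d₂) = 0.654620,  e^(−rT) = 0.490560
E₀ = V₀·N(d₁) − D·e^(−rT)·N(d₂)
   = 181.6094·0.943072 − 114.8079·0.490560·0.654620 = 134.402469
B₀ = V₀ − E₀ = 181.6094 − 134.402469 = 47.206931
spread = −(1/T)·ln(B₀/D) − r = −(1/9.6505)·ln(47.206931/114.8079) − 0.0738 = 0.01829052
in basis points: 0.01829052 × 10⁴ = 182.9052 bp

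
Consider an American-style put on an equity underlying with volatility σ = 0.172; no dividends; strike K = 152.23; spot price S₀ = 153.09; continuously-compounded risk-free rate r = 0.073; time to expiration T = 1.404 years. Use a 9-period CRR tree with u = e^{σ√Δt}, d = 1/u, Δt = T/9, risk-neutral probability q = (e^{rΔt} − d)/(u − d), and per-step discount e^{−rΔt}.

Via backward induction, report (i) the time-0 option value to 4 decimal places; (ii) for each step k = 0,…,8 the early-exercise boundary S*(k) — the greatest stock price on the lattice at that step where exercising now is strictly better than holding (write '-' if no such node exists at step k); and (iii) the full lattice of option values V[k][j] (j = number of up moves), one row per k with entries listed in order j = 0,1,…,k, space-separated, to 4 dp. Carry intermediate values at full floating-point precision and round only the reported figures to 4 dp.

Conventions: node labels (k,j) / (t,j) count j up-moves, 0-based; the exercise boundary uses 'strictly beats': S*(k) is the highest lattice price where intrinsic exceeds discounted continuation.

params: Δt=0.15600 u=1.07030 d=0.93432 q=0.56725 e^(-rΔt)=0.98868
t_9 payoffs: 69.1657 57.0772 43.2294 27.3664 9.1947 0.0000 0.0000 0.0000 0.0000 0.0000
t_8: node(8,0) S=88.9033 payoff=63.3267 vs cont=61.6029 → 63.3267 [stop]  node(8,1) S=101.8416 payoff=50.3884 vs cont=48.6646 → 50.3884 [stop]  node(8,2) S=116.6628 payoff=35.5672 vs cont=33.8434 → 35.5672 [stop]  node(8,3) S=133.6410 payoff=18.5890 vs cont=16.8653 → 18.5890 [stop]  node(8,4) S=153.0900 payoff=0.0000 vs cont=3.9339 → 3.9339 [wait]  node(8,5) S=175.3695 payoff=0.0000 vs cont=0.0000 → 0.0000 [wait]  node(8,6) S=200.8913 payoff=0.0000 vs cont=0.0000 → 0.0000 [wait]  node(8,7) S=230.1275 payoff=0.0000 vs cont=0.0000 → 0.0000 [wait]  node(8,8) S=263.6184 payoff=0.0000 vs cont=0.0000 → 0.0000 [wait]  ⇒ S*(8)=133.6410
t_7: node(7,0) S=95.1528 payoff=57.0772 vs cont=55.3534 → 57.0772 [stop]  node(7,1) S=109.0006 payoff=43.2294 vs cont=41.5057 → 43.2294 [stop]  node(7,2) S=124.8636 payoff=27.3664 vs cont=25.6426 → 27.3664 [stop]  node(7,3) S=143.0353 payoff=9.1947 vs cont=10.1595 → 10.1595 [wait]  node(7,4) S=163.8515 payoff=0.0000 vs cont=1.6831 → 1.6831 [wait]  node(7,5) S=187.6971 payoff=0.0000 vs cont=0.0000 → 0.0000 [wait]  node(7,6) S=215.0131 payoff=0.0000 vs cont=0.0000 → 0.0000 [wait]  node(7,7) S=246.3043 payoff=0.0000 vs cont=0.0000 → 0.0000 [wait]  ⇒ S*(7)=124.8636
t_6: node(6,0) S=101.8416 payoff=50.3884 vs cont=48.6646 → 50.3884 [stop]  node(6,1) S=116.6628 payoff=35.5672 vs cont=33.8434 → 35.5672 [stop]  node(6,2) S=133.6410 payoff=18.5890 vs cont=17.4064 → 18.5890 [stop]  node(6,3) S=153.0900 payoff=0.0000 vs cont=5.2907 → 5.2907 [wait]  node(6,4) S=175.3695 payoff=0.0000 vs cont=0.7201 → 0.7201 [wait]  node(6,5) S=200.8913 payoff=0.0000 vs cont=0.0000 → 0.0000 [wait]  node(6,6) S=230.1275 payoff=0.0000 vs cont=0.0000 → 0.0000 [wait]  ⇒ S*(6)=133.6410
t_5: node(5,0) S=109.0006 payoff=43.2294 vs cont=41.5057 → 43.2294 [stop]  node(5,1) S=124.8636 payoff=27.3664 vs cont=25.6426 → 27.3664 [stop]  node(5,2) S=143.0353 payoff=9.1947 vs cont=10.9204 → 10.9204 [wait]  node(5,3) S=163.8515 payoff=0.0000 vs cont=2.6675 → 2.6675 [wait]  node(5,4) S=187.6971 payoff=0.0000 vs cont=0.3081 → 0.3081 [wait]  node(5,5) S=215.0131 payoff=0.0000 vs cont=0.0000 → 0.0000 [wait]  ⇒ S*(5)=124.8636
t_4: node(4,0) S=116.6628 payoff=35.5672 vs cont=33.8434 → 35.5672 [stop]  node(4,1) S=133.6410 payoff=18.5890 vs cont=17.8331 → 18.5890 [stop]  node(4,2) S=153.0900 payoff=0.0000 vs cont=6.1683 → 6.1683 [wait]  node(4,3) S=175.3695 payoff=0.0000 vs cont=1.3141 → 1.3141 [wait]  node(4,4) S=200.8913 payoff=0.0000 vs cont=0.1318 → 0.1318 [wait]  ⇒ S*(4)=133.6410
t_3: node(3,0) S=124.8636 payoff=27.3664 vs cont=25.6426 → 27.3664 [stop]  node(3,1) S=143.0353 payoff=9.1947 vs cont=11.4126 → 11.4126 [wait]  node(3,2) S=163.8515 payoff=0.0000 vs cont=3.3760 → 3.3760 [wait]  node(3,3) S=187.6971 payoff=0.0000 vs cont=0.6361 → 0.6361 [wait]  ⇒ S*(3)=124.8636
t_2: node(2,0) S=133.6410 payoff=18.5890 vs cont=18.1091 → 18.5890 [stop]  node(2,1) S=153.0900 payoff=0.0000 vs cont=6.7762 → 6.7762 [wait]  node(2,2) S=175.3695 payoff=0.0000 vs cont=1.8012 → 1.8012 [wait]  ⇒ S*(2)=133.6410
t_1: node(1,0) S=143.0353 payoff=9.1947 vs cont=11.7536 → 11.7536 [wait]  node(1,1) S=163.8515 payoff=0.0000 vs cont=3.9093 → 3.9093 [wait]  ⇒ S*(1)=-
t_0: node(0,0) S=153.0900 payoff=0.0000 vs cont=7.2212 → 7.2212 [wait]  ⇒ S*(0)=-

price = 7.2212
boundary = - - 133.6410 124.8636 133.6410 124.8636 133.6410 124.8636 133.6410
tree:
7.2212
11.7536 3.9093
18.5890 6.7762 1.8012
27.3664 11.4126 3.3760 0.6361
35.5672 18.5890 6.1683 1.3141 0.1318
43.2294 27.3664 10.9204 2.6675 0.3081 0.0000
50.3884 35.5672 18.5890 5.2907 0.7201 0.0000 0.0000
57.0772 43.2294 27.3664 10.1595 1.6831 0.0000 0.0000 0.0000
63.3267 50.3884 35.5672 18.5890 3.9339 0.0000 0.0000 0.0000 0.0000
69.1657 57.0772 43.2294 27.3664 9.1947 0.0000 0.0000 0.0000 0.0000 0.0000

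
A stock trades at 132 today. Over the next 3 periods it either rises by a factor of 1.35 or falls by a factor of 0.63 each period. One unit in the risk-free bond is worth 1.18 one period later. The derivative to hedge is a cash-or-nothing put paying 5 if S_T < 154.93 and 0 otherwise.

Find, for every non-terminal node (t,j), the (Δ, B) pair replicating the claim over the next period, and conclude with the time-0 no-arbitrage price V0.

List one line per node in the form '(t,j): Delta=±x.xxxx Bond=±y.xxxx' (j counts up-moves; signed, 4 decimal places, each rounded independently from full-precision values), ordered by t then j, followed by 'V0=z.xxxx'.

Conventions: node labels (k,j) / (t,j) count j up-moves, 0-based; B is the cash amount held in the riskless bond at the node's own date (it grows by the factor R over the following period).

(0,0): Delta=-0.0220 Bond=4.5969
(1,0): Delta=0.0000 Bond=3.5909
(1,1): Delta=-0.0252 Bond=5.9911
(2,0): Delta=0.0000 Bond=4.2373
(2,1): Delta=0.0000 Bond=4.2373
(2,2): Delta=-0.0289 Bond=7.9449
V0=1.6867

Under the risk-neutral measure, an up-move has probability p* = (R−d)/(u−d) = 0.7639 and values discount at R = 1.18.
At maturity the claim pays: V(3,0)=5.0000, V(3,1)=5.0000, V(3,2)=5.0000, V(3,3)=0.0000
  t=2,j=0: stock 52.3908 → up 70.7276 (V=5.0000), down 33.0062 (V=5.0000). Price 4.2373; hedge Δ=0.0000, bond B=4.2373.
  t=2,j=1: stock 112.2660 → up 151.5591 (V=5.0000), down 70.7276 (V=5.0000). Price 4.2373; hedge Δ=0.0000, bond B=4.2373.
  t=2,j=2: stock 240.5700 → up 324.7695 (V=0.0000), down 151.5591 (V=5.0000). Price 1.0005; hedge Δ=-0.0289, bond B=7.9449.
  t=1,j=0: stock 83.1600 → up 112.2660 (V=4.2373), down 52.3908 (V=4.2373). Price 3.5909; hedge Δ=0.0000, bond B=3.5909.
  t=1,j=1: stock 178.2000 → up 240.5700 (V=1.0005), down 112.2660 (V=4.2373). Price 1.4955; hedge Δ=-0.0252, bond B=5.9911.
  t=0,j=0: stock 132.0000 → up 178.2000 (V=1.4955), down 83.1600 (V=3.5909). Price 1.6867; hedge Δ=-0.0220, bond B=4.5969.
As a check, the time-0 holding Δ(0,0)·S0 + B(0,0) comes to 1.6867 — exactly V0.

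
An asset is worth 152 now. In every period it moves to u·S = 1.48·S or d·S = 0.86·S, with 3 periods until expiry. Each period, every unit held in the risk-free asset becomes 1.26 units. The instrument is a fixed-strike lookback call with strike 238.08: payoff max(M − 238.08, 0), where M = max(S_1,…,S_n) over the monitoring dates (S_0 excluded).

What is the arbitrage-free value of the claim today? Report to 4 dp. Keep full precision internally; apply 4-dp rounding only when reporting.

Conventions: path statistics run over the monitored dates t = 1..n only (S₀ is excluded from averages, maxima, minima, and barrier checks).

price = 48.3169

With p* = (R−d)/(u−d) = 0.6452, sum probability × payoff across the paths and divide by R^3.
Enumerate all 2^3 = 8 price paths (U = up ×1.48, D = down ×0.86); each path with k up-moves has probability p*^k·(1−p*)^(3−k).
DDD: M=130.7200, payoff=0.0000, prob=0.044678
UDD: M=224.9600, payoff=0.0000, prob=0.081233
DUD: M=193.4656, payoff=0.0000, prob=0.081233
UUD: M=332.9408, payoff=94.8608, prob=0.147696
DDU: M=166.3804, payoff=0.0000, prob=0.081233
UDU: M=286.3291, payoff=48.2491, prob=0.147696
DUU: M=286.3291, payoff=48.2491, prob=0.147696
UUU: M=492.7524, payoff=254.6724, prob=0.268537
Price = Σ prob·payoff / R^3 = 96.651961 / 2.000376 = 48.3169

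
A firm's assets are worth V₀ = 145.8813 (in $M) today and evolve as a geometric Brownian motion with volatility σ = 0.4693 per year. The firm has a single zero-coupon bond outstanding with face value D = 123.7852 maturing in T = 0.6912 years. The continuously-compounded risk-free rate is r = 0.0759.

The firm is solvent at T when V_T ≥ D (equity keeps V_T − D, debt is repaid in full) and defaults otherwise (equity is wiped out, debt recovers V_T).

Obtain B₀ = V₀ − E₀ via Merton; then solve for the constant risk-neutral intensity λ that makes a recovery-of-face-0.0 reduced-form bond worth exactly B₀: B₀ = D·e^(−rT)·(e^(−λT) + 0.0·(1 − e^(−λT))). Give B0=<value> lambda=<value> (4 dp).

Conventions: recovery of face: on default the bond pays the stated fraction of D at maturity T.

Equity is a call on the firm's assets struck at D = 123.7852:
d₁ = [ln(V₀/D) + (r + σ²/2)T] / (σ√T)
   = [ln(145.8813/123.7852) + (0.0759 + 0.5·0.4693²)·0.6912] / (0.4693·√0.6912)
   = [0.164245 + 0.128578] / 0.390169 = 0.750504
d₂ = d₁ − σ√T = 0.750504 − 0.390169 = 0.360336
N(d₁) = 0.773525,  N(d₂) = 0.640702,  e^(−rT) = 0.948890
E₀ = V₀·N(d₁) − D·e^(−rT)·N(d₂)
   = 145.8813·0.773525 − 123.7852·0.948890·0.640702 = 37.586823
B₀ = V₀ − E₀ = 145.8813 − 37.586823 = 108.294477
e^(−λT) = (B₀·e^(rT)/D − 0)/(1 − 0) = (108.2945·1.053863/123.7852 − 0)/1 = 0.92198036
λ = −ln(0.92198036)/0.6912 = 0.117522

B0=108.2945 lambda=0.1175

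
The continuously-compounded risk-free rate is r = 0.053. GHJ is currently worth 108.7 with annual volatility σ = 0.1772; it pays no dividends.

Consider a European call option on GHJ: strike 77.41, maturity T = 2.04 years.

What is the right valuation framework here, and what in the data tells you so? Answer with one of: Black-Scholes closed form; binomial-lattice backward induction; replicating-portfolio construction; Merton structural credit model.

framework: Black-Scholes closed form

Key observation: a European claim on GHJ (strike 77.41) — a lognormal (GBM) underlying with constant rate and volatility — has an exact closed-form value; no lattice or capital structure is involved.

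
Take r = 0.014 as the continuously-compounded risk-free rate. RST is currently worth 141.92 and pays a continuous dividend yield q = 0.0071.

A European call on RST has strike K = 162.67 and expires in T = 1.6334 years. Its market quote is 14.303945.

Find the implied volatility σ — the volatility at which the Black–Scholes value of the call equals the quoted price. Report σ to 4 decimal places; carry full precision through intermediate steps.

sigma = 0.2961

At σ = 0.2961 the Black–Scholes value reproduces the quote:
σ√T = 0.2961·√1.6334 = 0.378429
d₁ = (ln(S/K) + (r−q+σ²/2)T) / (σ√T) = (ln(141.92/162.67) + (0.014−0.0071+0.2961²/2)·1.6334) / 0.378429 = (-0.136460 + 0.082875) / 0.378429 = -0.141599
d₂ = d₁ − σ√T = -0.141599 − 0.378429 = -0.520028
e^{−rT} = 0.977392
e^{−qT} = 0.988470
N(d₁) = 0.443698,  N(d₂) = 0.301522
V = S·e^{−qT}·N(d₁) − K·e^{−rT}·N(d₂) = 62.243612 − 47.939667 = 14.303945 (the quoted price), and the Black–Scholes price is strictly increasing in σ, so σ is unique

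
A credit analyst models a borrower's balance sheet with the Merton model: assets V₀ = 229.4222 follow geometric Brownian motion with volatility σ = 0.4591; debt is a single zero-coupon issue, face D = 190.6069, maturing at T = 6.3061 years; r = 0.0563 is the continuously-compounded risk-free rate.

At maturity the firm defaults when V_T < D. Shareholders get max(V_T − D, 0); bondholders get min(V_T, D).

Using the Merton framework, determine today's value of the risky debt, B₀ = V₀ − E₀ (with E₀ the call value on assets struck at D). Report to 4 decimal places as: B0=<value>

Equity is a call on the firm's assets struck at D = 190.6069:
d₁ = [ln(V₀/D) + (r + σ²/2)T] / (σ√T)
   = [ln(229.4222/190.6069) + (0.0563 + 0.5·0.4591²)·6.3061] / (0.4591·√6.3061)
   = [0.185351 + 1.019611] / 1.152890 = 1.045166
d₂ = d₁ − σ√T = 1.045166 − 1.152890 = -0.107723
N(d₁) = 0.852027,  N(d₂) = 0.457108,  e^(−rT) = 0.701150
E₀ = V₀·N(d₁) − D·e^(−rT)·N(d₂)
   = 229.4222·0.852027 − 190.6069·0.701150·0.457108 = 134.384195
B₀ = V₀ − E₀ = 229.4222 − 134.384195 = 95.038005

B0=95.0380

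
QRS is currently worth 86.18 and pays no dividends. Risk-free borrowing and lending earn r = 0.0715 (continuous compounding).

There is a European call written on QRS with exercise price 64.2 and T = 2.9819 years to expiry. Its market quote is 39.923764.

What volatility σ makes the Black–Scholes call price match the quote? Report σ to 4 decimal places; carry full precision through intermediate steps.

At σ = 0.3881 the Black–Scholes value reproduces the quote:
σ√T = 0.3881·√2.9819 = 0.670178
d₁ = (ln(S/K) + (r+σ²/2)T) / (σ√T) = (ln(86.18/64.2) + (0.0715+0.3881²/2)·2.9819) / 0.670178 = (0.294435 + 0.437775) / 0.670178 = 1.092561
d₂ = d₁ − σ√T = 1.092561 − 0.670178 = 0.422383
e^{−rT} = 0.807990
N(d₁) = 0.862707,  N(d₂) = 0.663627
V = S·N(d₁) − K·e^{−rT}·N(d₂) = 74.348055 − 34.424291 = 39.923764 (equal to the quote); since ∂V/∂σ > 0 for all σ, the implied volatility is unique

sigma = 0.3881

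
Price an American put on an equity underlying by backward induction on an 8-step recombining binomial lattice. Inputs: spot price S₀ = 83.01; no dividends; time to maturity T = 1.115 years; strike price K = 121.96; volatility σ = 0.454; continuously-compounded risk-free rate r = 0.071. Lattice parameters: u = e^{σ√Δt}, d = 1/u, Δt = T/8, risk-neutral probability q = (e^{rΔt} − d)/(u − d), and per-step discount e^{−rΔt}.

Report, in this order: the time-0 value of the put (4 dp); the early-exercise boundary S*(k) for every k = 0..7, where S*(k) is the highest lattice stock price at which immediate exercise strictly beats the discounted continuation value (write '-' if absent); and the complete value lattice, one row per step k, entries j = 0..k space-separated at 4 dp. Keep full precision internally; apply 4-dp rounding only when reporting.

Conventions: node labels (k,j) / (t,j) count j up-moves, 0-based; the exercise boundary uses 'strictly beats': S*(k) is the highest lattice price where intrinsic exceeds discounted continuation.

price = 40.6106
boundary = - 70.0682 59.1442 70.0682 59.1442 70.0682 83.0100 98.3422
tree:
40.6106
51.8918 29.5530
62.8158 39.8462 19.3106
72.0368 51.8918 27.9675 10.5831
79.8201 62.8158 39.0019 16.9117 4.1309
86.3900 72.0368 51.8918 26.2163 7.4527 0.7151
91.9356 79.8201 62.8158 38.9500 13.3342 1.4076 0.0000
96.6166 86.3900 72.0368 51.8918 23.6178 2.7707 0.0000 0.0000
100.5678 91.9356 79.8201 62.8158 38.9500 5.4538 0.0000 0.0000 0.0000

Δt=0.13937  u=1.18470  d=0.84409  q=0.48693  discount=0.99015
step 8 (expiry): payoffs max(K−S,0) = 100.5678 91.9356 79.8201 62.8158 38.9500 5.4538 0.0000 0.0000 0.0000
step 7: (k=7,j=0): S=25.3434, K−S=96.6166, hold=95.4157 ⇒ V=96.6166 exercise | (k=7,j=1): S=35.5700, K−S=86.3900, hold=85.1891 ⇒ V=86.3900 exercise | (k=7,j=2): S=49.9232, K−S=72.0368, hold=70.8359 ⇒ V=72.0368 exercise | (k=7,j=3): S=70.0682, K−S=51.8918, hold=50.6909 ⇒ V=51.8918 exercise | (k=7,j=4): S=98.3422, K−S=23.6178, hold=22.4169 ⇒ V=23.6178 exercise | (k=7,j=5): S=138.0252, K−S=0.0000, hold=2.7707 ⇒ V=2.7707 continue | (k=7,j=6): S=193.7211, K−S=0.0000, hold=0.0000 ⇒ V=0.0000 continue | (k=7,j=7): S=271.8914, K−S=0.0000, hold=0.0000 ⇒ V=0.0000 continue  boundary S*=98.3422
step 6: (k=6,j=0): S=30.0244, K−S=91.9356, hold=90.7347 ⇒ V=91.9356 exercise | (k=6,j=1): S=42.1399, K−S=79.8201, hold=78.6192 ⇒ V=79.8201 exercise | (k=6,j=2): S=59.1442, K−S=62.8158, hold=61.6149 ⇒ V=62.8158 exercise | (k=6,j=3): S=83.0100, K−S=38.9500, hold=37.7491 ⇒ V=38.9500 exercise | (k=6,j=4): S=116.5062, K−S=5.4538, hold=13.3342 ⇒ V=13.3342 continue | (k=6,j=5): S=163.5187, K−S=0.0000, hold=1.4076 ⇒ V=1.4076 continue | (k=6,j=6): S=229.5018, K−S=0.0000, hold=0.0000 ⇒ V=0.0000 continue  boundary S*=83.0100
step 5: (k=5,j=0): S=35.5700, K−S=86.3900, hold=85.1891 ⇒ V=86.3900 exercise | (k=5,j=1): S=49.9232, K−S=72.0368, hold=70.8359 ⇒ V=72.0368 exercise | (k=5,j=2): S=70.0682, K−S=51.8918, hold=50.6909 ⇒ V=51.8918 exercise | (k=5,j=3): S=98.3422, K−S=23.6178, hold=26.2163 ⇒ V=26.2163 continue | (k=5,j=4): S=138.0252, K−S=0.0000, hold=7.4527 ⇒ V=7.4527 continue | (k=5,j=5): S=193.7211, K−S=0.0000, hold=0.7151 ⇒ V=0.7151 continue  boundary S*=70.0682
step 4: (k=4,j=0): S=42.1399, K−S=79.8201, hold=78.6192 ⇒ V=79.8201 exercise | (k=4,j=1): S=59.1442, K−S=62.8158, hold=61.6149 ⇒ V=62.8158 exercise | (k=4,j=2): S=83.0100, K−S=38.9500, hold=39.0019 ⇒ V=39.0019 continue | (k=4,j=3): S=116.5062, K−S=5.4538, hold=16.9117 ⇒ V=16.9117 continue | (k=4,j=4): S=163.5187, K−S=0.0000, hold=4.1309 ⇒ V=4.1309 continue  boundary S*=59.1442
step 3: (k=3,j=0): S=49.9232, K−S=72.0368, hold=70.8359 ⇒ V=72.0368 exercise | (k=3,j=1): S=70.0682, K−S=51.8918, hold=50.7159 ⇒ V=51.8918 exercise | (k=3,j=2): S=98.3422, K−S=23.6178, hold=27.9675 ⇒ V=27.9675 continue | (k=3,j=3): S=138.0252, K−S=0.0000, hold=10.5831 ⇒ V=10.5831 continue  boundary S*=70.0682
step 2: (k=2,j=0): S=59.1442, K−S=62.8158, hold=61.6149 ⇒ V=62.8158 exercise | (k=2,j=1): S=83.0100, K−S=38.9500, hold=39.8462 ⇒ V=39.8462 continue | (k=2,j=2): S=116.5062, K−S=5.4538, hold=19.3106 ⇒ V=19.3106 continue  boundary S*=59.1442
step 1: (k=1,j=0): S=70.0682, K−S=51.8918, hold=51.1229 ⇒ V=51.8918 exercise | (k=1,j=1): S=98.3422, K−S=23.6178, hold=29.5530 ⇒ V=29.5530 continue  boundary S*=70.0682
step 0: (k=0,j=0): S=83.0100, K−S=38.9500, hold=40.6106 ⇒ V=40.6106 continue  boundary S*=-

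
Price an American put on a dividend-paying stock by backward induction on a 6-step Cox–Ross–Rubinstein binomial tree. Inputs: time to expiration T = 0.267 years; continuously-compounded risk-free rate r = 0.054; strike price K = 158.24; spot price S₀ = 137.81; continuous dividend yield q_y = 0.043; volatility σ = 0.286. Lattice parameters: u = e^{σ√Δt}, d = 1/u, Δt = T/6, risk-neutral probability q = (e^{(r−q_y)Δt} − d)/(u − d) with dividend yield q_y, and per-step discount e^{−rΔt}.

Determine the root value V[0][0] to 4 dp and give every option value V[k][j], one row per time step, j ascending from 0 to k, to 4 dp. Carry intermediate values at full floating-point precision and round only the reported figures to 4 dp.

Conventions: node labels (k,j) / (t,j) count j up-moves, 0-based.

price = 22.0308
tree:
22.0308
28.7476 15.1195
36.0946 21.2108 8.8281
43.2459 28.4985 13.6988 3.7812
49.9786 36.0946 20.4300 6.7316 0.7164
56.3171 43.2459 28.4985 11.8597 1.4053 0.0000
62.2844 49.9786 36.0946 20.4300 2.7565 0.0000 0.0000

params: Δt=0.04450 u=1.06219 d=0.94145 q=0.48898 e^(-rΔt)=0.99760
t_6 payoffs: 62.2844 49.9786 36.0946 20.4300 2.7565 0.0000 0.0000
k=5: node(5,0) S=101.9229 payoff=56.3171 vs cont=56.1321 → 56.3171 [stop]  node(5,1) S=114.9941 payoff=43.2459 vs cont=43.0860 → 43.2459 [stop]  node(5,2) S=129.7415 payoff=28.4985 vs cont=28.3667 → 28.4985 [stop]  node(5,3) S=146.3803 payoff=11.8597 vs cont=11.7598 → 11.8597 [stop]  node(5,4) S=165.1528 payoff=0.0000 vs cont=1.4053 → 1.4053 [wait]  node(5,5) S=186.3329 payoff=0.0000 vs cont=0.0000 → 0.0000 [wait]
k=4: node(4,0) S=108.2614 payoff=49.9786 vs cont=49.8057 → 49.9786 [stop]  node(4,1) S=122.1454 payoff=36.0946 vs cont=35.9483 → 36.0946 [stop]  node(4,2) S=137.8100 payoff=20.4300 vs cont=20.3137 → 20.4300 [stop]  node(4,3) S=155.4835 payoff=2.7565 vs cont=6.7316 → 6.7316 [wait]  node(4,4) S=175.4235 payoff=0.0000 vs cont=0.7164 → 0.7164 [wait]
k=3: node(3,0) S=114.9941 payoff=43.2459 vs cont=43.0860 → 43.2459 [stop]  node(3,1) S=129.7415 payoff=28.4985 vs cont=28.3667 → 28.4985 [stop]  node(3,2) S=146.3803 payoff=11.8597 vs cont=13.6988 → 13.6988 [wait]  node(3,3) S=165.1528 payoff=0.0000 vs cont=3.7812 → 3.7812 [wait]
k=2: node(2,0) S=122.1454 payoff=36.0946 vs cont=35.9483 → 36.0946 [stop]  node(2,1) S=137.8100 payoff=20.4300 vs cont=21.2108 → 21.2108 [wait]  node(2,2) S=155.4835 payoff=2.7565 vs cont=8.8281 → 8.8281 [wait]
k=1: node(1,0) S=129.7415 payoff=28.4985 vs cont=28.7476 → 28.7476 [wait]  node(1,1) S=146.3803 payoff=11.8597 vs cont=15.1195 → 15.1195 [wait]
k=0: node(0,0) S=137.8100 payoff=20.4300 vs cont=22.0308 → 22.0308 [wait]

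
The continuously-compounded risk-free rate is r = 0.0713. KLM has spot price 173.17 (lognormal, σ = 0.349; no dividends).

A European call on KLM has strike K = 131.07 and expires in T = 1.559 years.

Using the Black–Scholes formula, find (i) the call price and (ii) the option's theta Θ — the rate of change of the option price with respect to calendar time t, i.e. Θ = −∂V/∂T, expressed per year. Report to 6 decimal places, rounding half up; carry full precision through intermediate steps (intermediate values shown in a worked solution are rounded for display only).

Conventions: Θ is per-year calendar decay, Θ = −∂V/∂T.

σ√T = 0.349·√1.559 = 0.435761
d₁ = (ln(S/K) + (r+σ²/2)T) / (σ√T) = (ln(173.17/131.07) + (0.0713+0.349²/2)·1.559) / 0.435761 = (0.278542 + 0.206101) / 0.435761 = 1.112175
d₂ = d₁ − σ√T = 1.112175 − 0.435761 = 0.676414
e^{−rT} = 0.894799
N(d₁) = 0.866969,  N(d₂) = 0.750611
Call price V = S·N(d₁) − K·e^{−rT}·N(d₂) = 150.132959 − 88.032612 = 62.100347
φ(d₁) = (1/√(2π))·e^{−d₁²/2} = 0.214938
Θ = −S·φ(d₁)·σ/(2√T) − r·K·e^{−rT}·N(d₂) = −5.201855 − 6.276725 = -11.478580

price = 62.100347
Θ = -11.478580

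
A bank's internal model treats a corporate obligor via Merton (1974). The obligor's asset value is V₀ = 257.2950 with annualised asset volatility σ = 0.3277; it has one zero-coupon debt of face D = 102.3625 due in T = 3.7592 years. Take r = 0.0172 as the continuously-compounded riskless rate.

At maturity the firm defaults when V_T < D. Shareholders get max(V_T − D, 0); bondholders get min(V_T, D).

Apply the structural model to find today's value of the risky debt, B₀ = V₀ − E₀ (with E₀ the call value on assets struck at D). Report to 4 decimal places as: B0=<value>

Apply the equity-as-call identities (strike 102.3625, horizon 3.7592 years):
d₁ = [ln(V₀/D) + (r + σ²/2)T] / (σ√T)
   = [ln(257.2950/102.3625) + (0.0172 + 0.5·0.3277²)·3.7592] / (0.3277·√3.7592)
   = [0.921703 + 0.266503] / 0.635366 = 1.870112
d₂ = d₁ − σ√T = 1.870112 − 0.635366 = 1.234746
N(d₁) = 0.969266,  N(d₂) = 0.891537,  e^(−rT) = 0.937388
E₀ = V₀·N(d₁) − D·e^(−rT)·N(d₂)
   = 257.2950·0.969266 − 102.3625·0.937388·0.891537 = 163.841254
B₀ = V₀ − E₀ = 257.2950 − 163.841254 = 93.453746

B0=93.4537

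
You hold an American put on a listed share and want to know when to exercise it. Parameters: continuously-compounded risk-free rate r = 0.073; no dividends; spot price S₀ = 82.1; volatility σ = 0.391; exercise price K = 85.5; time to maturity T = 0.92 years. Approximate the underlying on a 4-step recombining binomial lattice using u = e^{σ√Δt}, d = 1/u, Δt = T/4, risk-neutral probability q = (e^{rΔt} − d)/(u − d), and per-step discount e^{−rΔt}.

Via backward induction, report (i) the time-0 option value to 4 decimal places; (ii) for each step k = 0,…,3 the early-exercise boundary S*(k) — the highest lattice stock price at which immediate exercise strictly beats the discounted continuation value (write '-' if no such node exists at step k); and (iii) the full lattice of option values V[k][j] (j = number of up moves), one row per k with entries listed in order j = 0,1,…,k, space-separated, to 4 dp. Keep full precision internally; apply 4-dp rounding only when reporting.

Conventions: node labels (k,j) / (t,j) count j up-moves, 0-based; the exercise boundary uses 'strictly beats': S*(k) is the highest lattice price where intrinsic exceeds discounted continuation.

params: Δt=0.23000 u=1.20625 d=0.82902 q=0.49814 e^(-rΔt)=0.98335
t_4 payoffs: 46.7213 29.0755 3.4000 0.0000 0.0000
t_3: node(3,0) S=46.7768 payoff=38.7232 vs cont=37.2997 → 38.7232 [stop]  node(3,1) S=68.0621 payoff=17.4379 vs cont=16.0143 → 17.4379 [stop]  node(3,2) S=99.0332 payoff=0.0000 vs cont=1.6779 → 1.6779 [wait]  node(3,3) S=144.0973 payoff=0.0000 vs cont=0.0000 → 0.0000 [wait]  ⇒ S*(3)=68.0621
t_2: node(2,0) S=56.4245 payoff=29.0755 vs cont=27.6519 → 29.0755 [stop]  node(2,1) S=82.1000 payoff=3.4000 vs cont=9.4276 → 9.4276 [wait]  node(2,2) S=119.4589 payoff=0.0000 vs cont=0.8281 → 0.8281 [wait]  ⇒ S*(2)=56.4245
t_1: node(1,0) S=68.0621 payoff=17.4379 vs cont=18.9669 → 18.9669 [wait]  node(1,1) S=99.0332 payoff=0.0000 vs cont=5.0581 → 5.0581 [wait]  ⇒ S*(1)=-
t_0: node(0,0) S=82.1000 payoff=3.4000 vs cont=11.8379 → 11.8379 [wait]  ⇒ S*(0)=-

price = 11.8379
boundary = - - 56.4245 68.0621
tree:
11.8379
18.9669 5.0581
29.0755 9.4276 0.8281
38.7232 17.4379 1.6779 0.0000
46.7213 29.0755 3.4000 0.0000 0.0000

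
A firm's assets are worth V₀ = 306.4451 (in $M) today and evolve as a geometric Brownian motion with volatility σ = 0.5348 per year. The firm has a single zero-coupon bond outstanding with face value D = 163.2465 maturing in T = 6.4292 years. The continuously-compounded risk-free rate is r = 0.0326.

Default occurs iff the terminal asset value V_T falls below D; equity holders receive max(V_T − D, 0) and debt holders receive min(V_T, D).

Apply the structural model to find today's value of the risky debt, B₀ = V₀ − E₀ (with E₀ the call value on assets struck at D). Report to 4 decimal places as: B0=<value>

With assets at 306.4451 and a single debt payment of 163.2465 at 6.4292 years:
d₁ = [ln(V₀/D) + (r + σ²/2)T] / (σ√T)
   = [ln(306.4451/163.2465) + (0.0326 + 0.5·0.5348²)·6.4292] / (0.5348·√6.4292)
   = [0.629777 + 1.129003] / 1.356032 = 1.297005
d₂ = d₁ − σ√T = 1.297005 − 1.356032 = -0.059027
N(d₁) = 0.902685,  N(d₂) = 0.476465,  e^(−rT) = 0.810915
E₀ = V₀·N(d₁) − D·e^(−rT)·N(d₂)
   = 306.4451·0.902685 − 163.2465·0.810915·0.476465 = 213.549440
B₀ = V₀ − E₀ = 306.4451 − 213.549440 = 92.895660

B0=92.8957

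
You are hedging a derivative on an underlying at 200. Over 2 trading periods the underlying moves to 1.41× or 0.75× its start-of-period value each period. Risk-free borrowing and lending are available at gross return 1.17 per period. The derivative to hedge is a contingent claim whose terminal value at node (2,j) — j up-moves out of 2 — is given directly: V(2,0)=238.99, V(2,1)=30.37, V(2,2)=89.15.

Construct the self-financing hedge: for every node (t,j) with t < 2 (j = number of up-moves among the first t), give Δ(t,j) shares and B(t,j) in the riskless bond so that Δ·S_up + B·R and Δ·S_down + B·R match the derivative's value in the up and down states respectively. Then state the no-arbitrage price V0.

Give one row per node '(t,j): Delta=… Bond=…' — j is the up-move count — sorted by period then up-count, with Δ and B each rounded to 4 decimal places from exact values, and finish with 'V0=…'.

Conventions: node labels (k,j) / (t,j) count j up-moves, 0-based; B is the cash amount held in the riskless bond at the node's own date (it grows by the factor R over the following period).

Under the risk-neutral measure, an up-move has probability p* = (R−d)/(u−d) = 0.6364 and values discount at R = 1.17.
At maturity the claim pays: V(2,0)=238.9900, V(2,1)=30.3700, V(2,2)=89.1500
(1,0): S=150.0000. Δ = (V_up−V_dn)/(S_up−S_dn) = (30.3700−238.9900)/(211.5000−112.5000) = -2.1073. V = [p*·30.3700 + (1−p*)·238.9900]/1.17 = 90.7964. B = V − Δ·S = 406.8873.
(1,1): S=282.0000. Δ = (V_up−V_dn)/(S_up−S_dn) = (89.1500−30.3700)/(397.6200−211.5000) = 0.3158. V = [p*·89.1500 + (1−p*)·30.3700]/1.17 = 57.9277. B = V − Δ·S = -31.1329.
(0,0): S=200.0000. Δ = (V_up−V_dn)/(S_up−S_dn) = (57.9277−90.7964)/(282.0000−150.0000) = -0.2490. V = [p*·57.9277 + (1−p*)·90.7964]/1.17 = 59.7265. B = V − Δ·S = 109.5275.
Verification: the root portfolio costs Δ(0,0)·S0 + B(0,0) = 59.7265, matching V0.

(0,0): Delta=-0.2490 Bond=109.5275
(1,0): Delta=-2.1073 Bond=406.8873
(1,1): Delta=0.3158 Bond=-31.1329
V0=59.7265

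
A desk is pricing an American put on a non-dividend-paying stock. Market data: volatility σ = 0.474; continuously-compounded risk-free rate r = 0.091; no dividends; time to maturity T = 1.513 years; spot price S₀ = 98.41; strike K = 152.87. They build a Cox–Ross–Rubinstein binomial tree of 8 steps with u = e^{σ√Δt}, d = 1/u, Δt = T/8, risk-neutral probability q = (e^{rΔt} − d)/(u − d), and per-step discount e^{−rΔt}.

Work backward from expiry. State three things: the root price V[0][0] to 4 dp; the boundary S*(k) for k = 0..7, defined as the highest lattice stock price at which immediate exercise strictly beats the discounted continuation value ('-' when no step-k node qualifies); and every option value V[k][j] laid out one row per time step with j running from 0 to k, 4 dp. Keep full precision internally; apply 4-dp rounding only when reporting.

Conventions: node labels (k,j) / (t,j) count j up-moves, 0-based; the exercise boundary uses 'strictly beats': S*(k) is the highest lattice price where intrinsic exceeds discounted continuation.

Δt=0.18912, u=1.22892, d=0.81372, q=0.49046, disc=e^(-rΔt)=0.98294
k=8 terminal: V=max(K-S,0) → 133.9531 124.3008 109.7235 87.7083 54.4600 4.2469 0.0000 0.0000 0.0000
k=7: j=0 S=23.2474 intr=129.6226 cont=127.0141 V=129.6226[EX]; j=1 S=35.1093 intr=117.7607 cont=115.1523 V=117.7607[EX]; j=2 S=53.0235 intr=99.8465 cont=97.2380 V=99.8465[EX]; j=3 S=80.0785 intr=72.7915 cont=70.1831 V=72.7915[EX]; j=4 S=120.9380 intr=31.9320 cont=29.3236 V=31.9320[EX]; j=5 S=182.6458 intr=0.0000 cont=2.1271 V=2.1271[hold]; j=6 S=275.8397 intr=0.0000 cont=0.0000 V=0.0000[hold]; j=7 S=416.5852 intr=0.0000 cont=0.0000 V=0.0000[hold]  S*(7)=120.9380
k=6: j=0 S=28.5692 intr=124.3008 cont=121.6924 V=124.3008[EX]; j=1 S=43.1465 intr=109.7235 cont=107.1151 V=109.7235[EX]; j=2 S=65.1617 intr=87.7083 cont=85.0999 V=87.7083[EX]; j=3 S=98.4100 intr=54.4600 cont=51.8516 V=54.4600[EX]; j=4 S=148.6231 intr=4.2469 cont=17.0185 V=17.0185[hold]; j=5 S=224.4571 intr=0.0000 cont=1.0653 V=1.0653[hold]; j=6 S=338.9849 intr=0.0000 cont=0.0000 V=0.0000[hold]  S*(6)=98.4100
k=5: j=0 S=35.1093 intr=117.7607 cont=115.1523 V=117.7607[EX]; j=1 S=53.0235 intr=99.8465 cont=97.2380 V=99.8465[EX]; j=2 S=80.0785 intr=72.7915 cont=70.1831 V=72.7915[EX]; j=3 S=120.9380 intr=31.9320 cont=35.4806 V=35.4806[hold]; j=4 S=182.6458 intr=0.0000 cont=9.0373 V=9.0373[hold]; j=5 S=275.8397 intr=0.0000 cont=0.5336 V=0.5336[hold]  S*(5)=80.0785
k=4: j=0 S=43.1465 intr=109.7235 cont=107.1151 V=109.7235[EX]; j=1 S=65.1617 intr=87.7083 cont=85.0999 V=87.7083[EX]; j=2 S=98.4100 intr=54.4600 cont=53.5623 V=54.4600[EX]; j=3 S=148.6231 intr=4.2469 cont=22.1272 V=22.1272[hold]; j=4 S=224.4571 intr=0.0000 cont=4.7835 V=4.7835[hold]  S*(4)=98.4100
k=3: j=0 S=53.0235 intr=99.8465 cont=97.2380 V=99.8465[EX]; j=1 S=80.0785 intr=72.7915 cont=70.1831 V=72.7915[EX]; j=2 S=120.9380 intr=31.9320 cont=37.9434 V=37.9434[hold]; j=3 S=182.6458 intr=0.0000 cont=13.3884 V=13.3884[hold]  S*(3)=80.0785
k=2: j=0 S=65.1617 intr=87.7083 cont=85.0999 V=87.7083[EX]; j=1 S=98.4100 intr=54.4600 cont=54.7496 V=54.7496[hold]; j=2 S=148.6231 intr=4.2469 cont=25.4583 V=25.4583[hold]  S*(2)=65.1617
k=1: j=0 S=80.0785 intr=72.7915 cont=70.3227 V=72.7915[EX]; j=1 S=120.9380 intr=31.9320 cont=39.6944 V=39.6944[hold]  S*(1)=80.0785
k=0: j=0 S=98.4100 intr=54.4600 cont=55.5937 V=55.5937[hold]  S*(0)=-

price = 55.5937
boundary = - 80.0785 65.1617 80.0785 98.4100 80.0785 98.4100 120.9380
tree:
55.5937
72.7915 39.6944
87.7083 54.7496 25.4583
99.8465 72.7915 37.9434 13.3884
109.7235 87.7083 54.4600 22.1272 4.7835
117.7607 99.8465 72.7915 35.4806 9.0373 0.5336
124.3008 109.7235 87.7083 54.4600 17.0185 1.0653 0.0000
129.6226 117.7607 99.8465 72.7915 31.9320 2.1271 0.0000 0.0000
133.9531 124.3008 109.7235 87.7083 54.4600 4.2469 0.0000 0.0000 0.0000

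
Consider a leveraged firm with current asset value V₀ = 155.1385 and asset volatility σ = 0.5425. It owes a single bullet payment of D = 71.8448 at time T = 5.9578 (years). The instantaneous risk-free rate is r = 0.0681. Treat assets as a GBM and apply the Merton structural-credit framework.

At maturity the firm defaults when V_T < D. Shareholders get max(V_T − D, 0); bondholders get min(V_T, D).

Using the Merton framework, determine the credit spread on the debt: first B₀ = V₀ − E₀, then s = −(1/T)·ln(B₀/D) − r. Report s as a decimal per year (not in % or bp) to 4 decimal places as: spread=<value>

With assets at 155.1385 and a single debt payment of 71.8448 at 5.9578 years:
d₁ = [ln(V₀/D) + (r + σ²/2)T] / (σ√T)
   = [ln(155.1385/71.8448) + (0.0681 + 0.5·0.5425²)·5.9578] / (0.5425·√5.9578)
   = [0.769810 + 1.282435] / 1.324167 = 1.549839
d₂ = d₁ − σ√T = 1.549839 − 1.324167 = 0.225672
N(d₁) = 0.939410,  N(d₂) = 0.589272,  e^(−rT) = 0.666493
E₀ = V₀·N(d₁) − D·e^(−rT)·N(d₂)
   = 155.1385·0.939410 − 71.8448·0.666493·0.589272 = 117.521937
B₀ = V₀ − E₀ = 155.1385 − 117.521937 = 37.616563
spread = −(1/T)·ln(B₀/D) − r = −(1/5.9578)·ln(37.616563/71.8448) − 0.0681 = 0.04050784

spread=0.0405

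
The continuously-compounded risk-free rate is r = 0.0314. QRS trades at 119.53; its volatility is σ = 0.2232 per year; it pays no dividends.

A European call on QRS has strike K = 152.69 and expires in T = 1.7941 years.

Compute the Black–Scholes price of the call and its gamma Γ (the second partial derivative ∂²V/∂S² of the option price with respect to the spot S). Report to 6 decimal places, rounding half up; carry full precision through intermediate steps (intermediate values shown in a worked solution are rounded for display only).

price = 6.262126
Γ = 0.009944

σ√T = 0.2232·√1.7941 = 0.298963
d₁ = (ln(S/K) + (r+σ²/2)T) / (σ√T) = (ln(119.53/152.69) + (0.0314+0.2232²/2)·1.7941) / 0.298963 = (-0.244842 + 0.101024) / 0.298963 = -0.481057
d₂ = d₁ − σ√T = -0.481057 − 0.298963 = -0.780020
e^{−rT} = 0.945223
N(d₁) = 0.315238,  N(d₂) = 0.217690
Call price V = S·N(d₁) − K·e^{−rT}·N(d₂) = 37.680415 − 31.418289 = 6.262126
φ(d₁) = (1/√(2π))·e^{−d₁²/2} = 0.355352
Γ = φ(d₁) / (S·σ·√T) = 0.009944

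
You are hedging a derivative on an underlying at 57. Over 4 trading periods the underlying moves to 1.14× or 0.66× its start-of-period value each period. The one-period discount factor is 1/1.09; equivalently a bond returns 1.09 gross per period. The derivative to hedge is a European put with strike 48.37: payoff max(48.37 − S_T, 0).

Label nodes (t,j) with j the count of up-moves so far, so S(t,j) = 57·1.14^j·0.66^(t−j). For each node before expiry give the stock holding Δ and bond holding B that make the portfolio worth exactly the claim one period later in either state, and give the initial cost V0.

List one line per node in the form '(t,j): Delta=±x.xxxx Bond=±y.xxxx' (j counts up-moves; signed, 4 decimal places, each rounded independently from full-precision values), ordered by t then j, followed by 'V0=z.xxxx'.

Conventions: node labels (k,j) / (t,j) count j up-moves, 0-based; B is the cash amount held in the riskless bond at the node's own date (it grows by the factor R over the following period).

Risk-neutral probability p* = (R−d)/(u−d) = (1.09−0.66)/(1.14−0.66) = 0.8958.
Terminal payoffs: V(4,0)=37.5544, V(4,1)=29.6885, V(4,2)=16.1020, V(4,3)=0.0000, V(4,4)=0.0000
(3,0): S=16.3873. Δ = (V_up−V_dn)/(S_up−S_dn) = (29.6885−37.5544)/(18.6815−10.8156) = -1.0000. V = [p*·29.6885 + (1−p*)·37.5544]/1.09 = 27.9889. B = V − Δ·S = 44.3761.
(3,1): S=28.3053. Δ = (V_up−V_dn)/(S_up−S_dn) = (16.1020−29.6885)/(32.2680−18.6815) = -1.0000. V = [p*·16.1020 + (1−p*)·29.6885]/1.09 = 16.0709. B = V − Δ·S = 44.3761.
(3,2): S=48.8910. Δ = (V_up−V_dn)/(S_up−S_dn) = (0.0000−16.1020)/(55.7357−32.2680) = -0.6861. V = [p*·0.0000 + (1−p*)·16.1020]/1.09 = 1.5388. B = V − Δ·S = 35.0846.
(3,3): S=84.4480. Δ = (V_up−V_dn)/(S_up−S_dn) = (0.0000−0.0000)/(96.2707−55.7357) = 0.0000. V = [p*·0.0000 + (1−p*)·0.0000]/1.09 = 0.0000. B = V − Δ·S = 0.0000.
(2,0): S=24.8292. Δ = (V_up−V_dn)/(S_up−S_dn) = (16.0709−27.9889)/(28.3053−16.3873) = -1.0000. V = [p*·16.0709 + (1−p*)·27.9889]/1.09 = 15.8829. B = V − Δ·S = 40.7121.
(2,1): S=42.8868. Δ = (V_up−V_dn)/(S_up−S_dn) = (1.5388−16.0709)/(48.8910−28.3053) = -0.7059. V = [p*·1.5388 + (1−p*)·16.0709]/1.09 = 2.8005. B = V − Δ·S = 33.0756.
(2,2): S=74.0772. Δ = (V_up−V_dn)/(S_up−S_dn) = (0.0000−1.5388)/(84.4480−48.8910) = -0.0433. V = [p*·0.0000 + (1−p*)·1.5388]/1.09 = 0.1471. B = V − Δ·S = 3.3529.
(1,0): S=37.6200. Δ = (V_up−V_dn)/(S_up−S_dn) = (2.8005−15.8829)/(42.8868−24.8292) = -0.7245. V = [p*·2.8005 + (1−p*)·15.8829]/1.09 = 3.8195. B = V − Δ·S = 31.0744.
(1,1): S=64.9800. Δ = (V_up−V_dn)/(S_up−S_dn) = (0.1471−2.8005)/(74.0772−42.8868) = -0.0851. V = [p*·0.1471 + (1−p*)·2.8005]/1.09 = 0.3885. B = V − Δ·S = 5.9165.
(0,0): S=57.0000. Δ = (V_up−V_dn)/(S_up−S_dn) = (0.3885−3.8195)/(64.9800−37.6200) = -0.1254. V = [p*·0.3885 + (1−p*)·3.8195]/1.09 = 0.6843. B = V − Δ·S = 7.8322.
Sanity check at the root: Δ(0,0)·S0 + B(0,0) reproduces V0 = 0.6843.

(0,0): Delta=-0.1254 Bond=7.8322
(1,0): Delta=-0.7245 Bond=31.0744
(1,1): Delta=-0.0851 Bond=5.9165
(2,0): Delta=-1.0000 Bond=40.7121
(2,1): Delta=-0.7059 Bond=33.0756
(2,2): Delta=-0.0433 Bond=3.3529
(3,0): Delta=-1.0000 Bond=44.3761
(3,1): Delta=-1.0000 Bond=44.3761
(3,2): Delta=-0.6861 Bond=35.0846
(3,3): Delta=0.0000 Bond=0.0000
V0=0.6843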